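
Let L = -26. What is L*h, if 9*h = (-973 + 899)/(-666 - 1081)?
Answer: -1924/15723 ≈ -0.12237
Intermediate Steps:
h = 74/15723 (h = ((-973 + 899)/(-666 - 1081))/9 = (-74/(-1747))/9 = (-74*(-1/1747))/9 = (1/9)*(74/1747) = 74/15723 ≈ 0.0047065)
L*h = -26*74/15723 = -1924/15723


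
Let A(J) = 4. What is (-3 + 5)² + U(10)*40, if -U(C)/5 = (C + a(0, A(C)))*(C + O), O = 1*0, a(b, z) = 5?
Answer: -29996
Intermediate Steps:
O = 0
U(C) = -5*C*(5 + C) (U(C) = -5*(C + 5)*(C + 0) = -5*(5 + C)*C = -5*C*(5 + C))
(-3 + 5)² + U(10)*40 = (-3 + 5)² + (5*10*(-5 - 1*10))*40 = 2² + (5*10*(-5 - 10))*40 = 4 + (5*10*(-15))*40 = 4 - 750*40 = 4 - 30000 = -29996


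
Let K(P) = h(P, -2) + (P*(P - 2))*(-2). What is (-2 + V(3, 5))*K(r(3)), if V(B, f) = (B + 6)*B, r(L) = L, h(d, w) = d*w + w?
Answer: -350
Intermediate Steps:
h(d, w) = w + d*w
K(P) = -2 - 2*P - 2*P*(-2 + P) (K(P) = -2*(1 + P) + (P*(P - 2))*(-2) = (-2 - 2*P) + (P*(-2 + P))*(-2) = (-2 - 2*P) - 2*P*(-2 + P) = -2 - 2*P - 2*P*(-2 + P))
V(B, f) = B*(6 + B) (V(B, f) = (6 + B)*B = B*(6 + B))
(-2 + V(3, 5))*K(r(3)) = (-2 + 3*(6 + 3))*(-2 - 2*3**2 + 2*3) = (-2 + 3*9)*(-2 - 2*9 + 6) = (-2 + 27)*(-2 - 18 + 6) = 25*(-14) = -350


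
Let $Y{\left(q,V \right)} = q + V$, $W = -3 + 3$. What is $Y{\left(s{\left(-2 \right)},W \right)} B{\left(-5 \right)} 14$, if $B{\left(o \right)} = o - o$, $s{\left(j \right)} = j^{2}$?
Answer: $0$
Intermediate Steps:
$B{\left(o \right)} = 0$
$W = 0$
$Y{\left(q,V \right)} = V + q$
$Y{\left(s{\left(-2 \right)},W \right)} B{\left(-5 \right)} 14 = \left(0 + \left(-2\right)^{2}\right) 0 \cdot 14 = \left(0 + 4\right) 0 \cdot 14 = 4 \cdot 0 \cdot 14 = 0 \cdot 14 = 0$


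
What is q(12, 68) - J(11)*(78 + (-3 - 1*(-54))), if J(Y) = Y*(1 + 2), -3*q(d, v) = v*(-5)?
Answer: -12431/3 ≈ -4143.7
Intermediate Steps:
q(d, v) = 5*v/3 (q(d, v) = -v*(-5)/3 = -(-5)*v/3 = 5*v/3)
J(Y) = 3*Y (J(Y) = Y*3 = 3*Y)
q(12, 68) - J(11)*(78 + (-3 - 1*(-54))) = (5/3)*68 - 3*11*(78 + (-3 - 1*(-54))) = 340/3 - 33*(78 + (-3 + 54)) = 340/3 - 33*(78 + 51) = 340/3 - 33*129 = 340/3 - 1*4257 = 340/3 - 4257 = -12431/3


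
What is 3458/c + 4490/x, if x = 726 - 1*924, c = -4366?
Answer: -5072006/216117 ≈ -23.469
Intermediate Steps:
x = -198 (x = 726 - 924 = -198)
3458/c + 4490/x = 3458/(-4366) + 4490/(-198) = 3458*(-1/4366) + 4490*(-1/198) = -1729/2183 - 2245/99 = -5072006/216117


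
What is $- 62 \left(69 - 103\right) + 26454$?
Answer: $28562$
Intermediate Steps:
$- 62 \left(69 - 103\right) + 26454 = \left(-62\right) \left(-34\right) + 26454 = 2108 + 26454 = 28562$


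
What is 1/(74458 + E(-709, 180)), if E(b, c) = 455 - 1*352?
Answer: 1/74561 ≈ 1.3412e-5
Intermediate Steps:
E(b, c) = 103 (E(b, c) = 455 - 352 = 103)
1/(74458 + E(-709, 180)) = 1/(74458 + 103) = 1/74561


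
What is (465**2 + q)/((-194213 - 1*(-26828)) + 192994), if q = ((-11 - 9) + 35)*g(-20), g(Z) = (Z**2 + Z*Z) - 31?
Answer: 227760/25609 ≈ 8.8938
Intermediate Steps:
g(Z) = -31 + 2*Z**2 (g(Z) = (Z**2 + Z**2) - 31 = 2*Z**2 - 31 = -31 + 2*Z**2)
q = 11535 (q = ((-11 - 9) + 35)*(-31 + 2*(-20)**2) = (-20 + 35)*(-31 + 2*400) = 15*(-31 + 800) = 15*769 = 11535)
(465**2 + q)/((-194213 - 1*(-26828)) + 192994) = (465**2 + 11535)/((-194213 - 1*(-26828)) + 192994) = (216225 + 11535)/((-194213 + 26828) + 192994) = 227760/(-167385 + 192994) = 227760/25609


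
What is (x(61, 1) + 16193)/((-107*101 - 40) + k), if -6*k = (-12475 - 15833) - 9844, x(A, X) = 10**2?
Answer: -48879/13465 ≈ -3.6301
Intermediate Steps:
x(A, X) = 100
k = 19076/3 (k = -((-12475 - 15833) - 9844)/6 = -(-28308 - 9844)/6 = -1/6*(-38152) = 19076/3 ≈ 6358.7)
(x(61, 1) + 16193)/((-107*101 - 40) + k) = (100 + 16193)/((-107*101 - 40) + 19076/3) = 16293/((-10807 - 40) + 19076/3) = 16293/(-10847 + 19076/3) = 16293/(-13465/3) = 16293*(-3/13465) = -48879/13465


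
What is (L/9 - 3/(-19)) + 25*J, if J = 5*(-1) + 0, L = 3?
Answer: -7097/57 ≈ -124.51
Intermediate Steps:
J = -5 (J = -5 + 0 = -5)
(L/9 - 3/(-19)) + 25*J = (3/9 - 3/(-19)) + 25*(-5) = (3*(⅑) - 3*(-1/19)) - 125 = (⅓ + 3/19) - 125 = 28/57 - 125 = -7097/57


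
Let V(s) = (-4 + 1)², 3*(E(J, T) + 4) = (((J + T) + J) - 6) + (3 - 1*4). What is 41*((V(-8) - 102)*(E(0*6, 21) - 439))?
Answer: 1671365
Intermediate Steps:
E(J, T) = -19/3 + T/3 + 2*J/3 (E(J, T) = -4 + ((((J + T) + J) - 6) + (3 - 1*4))/3 = -4 + (((T + 2*J) - 6) + (3 - 4))/3 = -4 + ((-6 + T + 2*J) - 1)/3 = -4 + (-7 + T + 2*J)/3 = -4 + (-7/3 + T/3 + 2*J/3) = -19/3 + T/3 + 2*J/3)
V(s) = 9 (V(s) = (-3)² = 9)
41*((V(-8) - 102)*(E(0*6, 21) - 439)) = 41*((9 - 102)*((-19/3 + (⅓)*21 + 2*(0*6)/3) - 439)) = 41*(-93*((-19/3 + 7 + (⅔)*0) - 439)) = 41*(-93*((-19/3 + 7 + 0) - 439)) = 41*(-93*(⅔ - 439)) = 41*(-93*(-1315/3)) = 41*40765 = 1671365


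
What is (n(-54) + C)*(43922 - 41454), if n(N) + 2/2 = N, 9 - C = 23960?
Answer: -59246808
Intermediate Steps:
C = -23951 (C = 9 - 1*23960 = 9 - 23960 = -23951)
n(N) = -1 + N
(n(-54) + C)*(43922 - 41454) = ((-1 - 54) - 23951)*(43922 - 41454) = (-55 - 23951)*2468 = -24006*2468 = -59246808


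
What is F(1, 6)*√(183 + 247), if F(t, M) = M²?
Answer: 36*√430 ≈ 746.51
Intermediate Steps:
F(1, 6)*√(183 + 247) = 6²*√(183 + 247) = 36*√430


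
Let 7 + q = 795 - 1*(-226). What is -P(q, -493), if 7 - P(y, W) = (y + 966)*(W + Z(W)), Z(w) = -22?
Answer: -1019707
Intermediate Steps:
q = 1014 (q = -7 + (795 - 1*(-226)) = -7 + (795 + 226) = -7 + 1021 = 1014)
P(y, W) = 7 - (-22 + W)*(966 + y) (P(y, W) = 7 - (y + 966)*(W - 22) = 7 - (966 + y)*(-22 + W) = 7 - (-22 + W)*(966 + y))
-P(q, -493) = -(21259 - 966*(-493) + 22*1014 - 1*(-493)*1014) = -(21259 + 476238 + 22308 + 499902) = -1*1019707 = -1019707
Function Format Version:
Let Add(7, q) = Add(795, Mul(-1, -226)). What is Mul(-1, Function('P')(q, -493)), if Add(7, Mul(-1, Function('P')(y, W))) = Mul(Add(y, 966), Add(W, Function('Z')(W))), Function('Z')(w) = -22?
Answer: -1019707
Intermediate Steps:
q = 1014 (q = Add(-7, Add(795, Mul(-1, -226))) = Add(-7, Add(795, 226)) = Add(-7, 1021) = 1014)
Function('P')(y, W) = Add(7, Mul(-1, Add(-22, W), Add(966, y))) (Function('P')(y, W) = Add(7, Mul(-1, Mul(Add(y, 966), Add(W, -22)))) = Add(7, Mul(-1, Mul(Add(966, y), Add(-22, W)))) = Add(7, Mul(-1, Mul(Add(-22, W), Add(966, y)))) = Add(7, Mul(-1, Add(-22, W), Add(966, y))))
Mul(-1, Function('P')(q, -493)) = Mul(-1, Add(21259, Mul(-966, -493), Mul(22, 1014), Mul(-1, -493, 1014))) = Mul(-1, Add(21259, 476238, 22308, 499902)) = Mul(-1, 1019707) = -1019707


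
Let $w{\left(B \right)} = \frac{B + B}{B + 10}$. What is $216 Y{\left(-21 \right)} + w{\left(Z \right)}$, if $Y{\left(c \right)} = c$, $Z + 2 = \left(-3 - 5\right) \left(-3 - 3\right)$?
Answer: $- \frac{63481}{14} \approx -4534.4$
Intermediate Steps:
$Z = 46$ ($Z = -2 + \left(-3 - 5\right) \left(-3 - 3\right) = -2 + \left(-3 - 5\right) \left(-6\right) = -2 - -48 = -2 + 48 = 46$)
$w{\left(B \right)} = \frac{2 B}{10 + B}$
$216 Y{\left(-21 \right)} + w{\left(Z \right)} = 216 \left(-21\right) + 2 \cdot 46 \frac{1}{10 + 46} = -4536 + 2 \cdot 46 \cdot \frac{1}{56} = -4536 + \frac{23}{14} = - \frac{63481}{14}$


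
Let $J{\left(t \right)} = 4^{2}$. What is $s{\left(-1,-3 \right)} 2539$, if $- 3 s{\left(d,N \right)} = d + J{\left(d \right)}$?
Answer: $-12695$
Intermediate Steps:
$J{\left(t \right)} = 16$
$s{\left(d,N \right)} = - \frac{16}{3} - \frac{d}{3}$ ($s{\left(d,N \right)} = - \frac{d + 16}{3} = - \frac{16 + d}{3} = - \frac{16}{3} - \frac{d}{3}$)
$s{\left(-1,-3 \right)} 2539 = \left(- \frac{16}{3} - - \frac{1}{3}\right) 2539 = \left(- \frac{16}{3} + \frac{1}{3}\right) 2539 = \left(-5\right) 2539 = -12695$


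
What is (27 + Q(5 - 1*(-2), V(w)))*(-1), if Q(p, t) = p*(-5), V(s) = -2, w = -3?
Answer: 8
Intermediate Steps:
Q(p, t) = -5*p
(27 + Q(5 - 1*(-2), V(w)))*(-1) = (27 - 5*(5 - 1*(-2)))*(-1) = (27 - 5*(5 + 2))*(-1) = (27 - 5*7)*(-1) = (27 - 35)*(-1) = -8*(-1) = 8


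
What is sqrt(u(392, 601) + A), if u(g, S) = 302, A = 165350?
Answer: 2*sqrt(41413) ≈ 407.00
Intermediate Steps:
sqrt(u(392, 601) + A) = sqrt(302 + 165350) = sqrt(165652) = 2*sqrt(41413)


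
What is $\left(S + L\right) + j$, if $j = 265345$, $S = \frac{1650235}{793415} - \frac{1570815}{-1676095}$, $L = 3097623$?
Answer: $\frac{178888389064993158}{53193556577} \approx 3.363 \cdot 10^{6}$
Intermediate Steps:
$S = \frac{160490352622}{53193556577}$ ($S = 1650235 \cdot \frac{1}{793415} - - \frac{314163}{335219} = \frac{330047}{158683} + \frac{314163}{335219} = \frac{160490352622}{53193556577} \approx 3.0171$)
$\left(S + L\right) + j = \left(\frac{160490352622}{53193556577} + 3097623\right) + 265345 = \frac{164773744795069093}{53193556577} + 265345 = \frac{178888389064993158}{53193556577}$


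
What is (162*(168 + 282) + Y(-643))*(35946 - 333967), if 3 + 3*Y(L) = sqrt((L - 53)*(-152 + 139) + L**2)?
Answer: -21725432879 - 298021*sqrt(422497)/3 ≈ -2.1790e+10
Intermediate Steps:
Y(L) = -1 + sqrt(689 + L**2 - 13*L)/3 (Y(L) = -1 + sqrt((L - 53)*(-152 + 139) + L**2)/3 = -1 + sqrt((-53 + L)*(-13) + L**2)/3 = -1 + sqrt((689 - 13*L) + L**2)/3 = -1 + sqrt(689 + L**2 - 13*L)/3)
(162*(168 + 282) + Y(-643))*(35946 - 333967) = (162*(168 + 282) + (-1 + sqrt(689 + (-643)**2 - 13*(-643))/3))*(35946 - 333967) = (162*450 + (-1 + sqrt(689 + 413449 + 8359)/3))*(-298021) = (72900 + (-1 + sqrt(422497)/3))*(-298021) = (72899 + sqrt(422497)/3)*(-298021) = -21725432879 - 298021*sqrt(422497)/3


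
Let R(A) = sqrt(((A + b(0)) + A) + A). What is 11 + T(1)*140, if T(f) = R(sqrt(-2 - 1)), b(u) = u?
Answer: 11 + 140*3**(3/4)*sqrt(I) ≈ 236.66 + 225.66*I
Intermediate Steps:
R(A) = sqrt(3)*sqrt(A) (R(A) = sqrt(((A + 0) + A) + A) = sqrt((A + A) + A) = sqrt(2*A + A) = sqrt(3*A) = sqrt(3)*sqrt(A))
T(f) = 3**(3/4)*sqrt(I) (T(f) = sqrt(3)*sqrt(sqrt(-2 - 1)) = sqrt(3)*sqrt(sqrt(-3)) = sqrt(3)*sqrt(I*sqrt(3)) = sqrt(3)*(3**(1/4)*sqrt(I)) = 3**(3/4)*sqrt(I))
11 + T(1)*140 = 11 + (3**(3/4)*sqrt(I))*140 = 11 + 140*3**(3/4)*sqrt(I)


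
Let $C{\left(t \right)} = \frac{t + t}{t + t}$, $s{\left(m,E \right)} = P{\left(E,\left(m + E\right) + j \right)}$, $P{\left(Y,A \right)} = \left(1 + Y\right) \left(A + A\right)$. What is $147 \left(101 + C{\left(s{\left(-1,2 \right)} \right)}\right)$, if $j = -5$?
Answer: $14994$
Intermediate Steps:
$P{\left(Y,A \right)} = 2 A \left(1 + Y\right)$ ($P{\left(Y,A \right)} = \left(1 + Y\right) 2 A = 2 A \left(1 + Y\right)$)
$s{\left(m,E \right)} = 2 \left(1 + E\right) \left(-5 + E + m\right)$ ($s{\left(m,E \right)} = 2 \left(\left(m + E\right) - 5\right) \left(1 + E\right) = 2 \left(\left(E + m\right) - 5\right) \left(1 + E\right) = 2 \left(-5 + E + m\right) \left(1 + E\right) = 2 \left(1 + E\right) \left(-5 + E + m\right)$)
$C{\left(t \right)} = 1$ ($C{\left(t \right)} = \frac{2 t}{2 t} = 2 t \frac{1}{2 t} = 1$)
$147 \left(101 + C{\left(s{\left(-1,2 \right)} \right)}\right) = 147 \left(101 + 1\right) = 147 \cdot 102 = 14994$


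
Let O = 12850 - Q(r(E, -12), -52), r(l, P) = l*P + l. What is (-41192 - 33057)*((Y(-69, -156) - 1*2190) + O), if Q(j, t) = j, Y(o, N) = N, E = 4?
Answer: -783178452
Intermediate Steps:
r(l, P) = l + P*l (r(l, P) = P*l + l = l + P*l)
O = 12894 (O = 12850 - 4*(1 - 12) = 12850 - 4*(-11) = 12850 - 1*(-44) = 12850 + 44 = 12894)
(-41192 - 33057)*((Y(-69, -156) - 1*2190) + O) = (-41192 - 33057)*((-156 - 1*2190) + 12894) = -74249*((-156 - 2190) + 12894) = -74249*(-2346 + 12894) = -74249*10548 = -783178452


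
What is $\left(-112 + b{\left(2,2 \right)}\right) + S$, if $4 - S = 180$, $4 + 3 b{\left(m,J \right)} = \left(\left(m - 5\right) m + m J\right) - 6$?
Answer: $-292$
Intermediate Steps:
$b{\left(m,J \right)} = - \frac{10}{3} + \frac{J m}{3} + \frac{m \left(-5 + m\right)}{3}$ ($b{\left(m,J \right)} = - \frac{4}{3} + \frac{\left(\left(m - 5\right) m + m J\right) - 6}{3} = - \frac{4}{3} + \frac{\left(\left(-5 + m\right) m + J m\right) - 6}{3} = - \frac{4}{3} + \frac{\left(m \left(-5 + m\right) + J m\right) - 6}{3} = - \frac{4}{3} + \frac{\left(J m + m \left(-5 + m\right)\right) - 6}{3} = - \frac{4}{3} + \frac{-6 + J m + m \left(-5 + m\right)}{3} = - \frac{4}{3} + \left(-2 + \frac{J m}{3} + \frac{m \left(-5 + m\right)}{3}\right) = - \frac{10}{3} + \frac{J m}{3} + \frac{m \left(-5 + m\right)}{3}$)
$S = -176$ ($S = 4 - 180 = -176$)
$\left(-112 + b{\left(2,2 \right)}\right) + S = \left(-112 + \left(- \frac{10}{3} - \frac{10}{3} + \frac{2^{2}}{3} + \frac{1}{3} \cdot 2 \cdot 2\right)\right) - 176 = \left(-112 + \left(- \frac{10}{3} - \frac{10}{3} + \frac{1}{3} \cdot 4 + \frac{4}{3}\right)\right) - 176 = \left(-112 + \left(- \frac{10}{3} - \frac{10}{3} + \frac{4}{3} + \frac{4}{3}\right)\right) - 176 = \left(-112 - 4\right) - 176 = -116 - 176 = -292$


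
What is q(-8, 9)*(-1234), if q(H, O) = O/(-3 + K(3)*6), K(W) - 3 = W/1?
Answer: -3702/11 ≈ -336.55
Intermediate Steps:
K(W) = 3 + W (K(W) = 3 + W/1 = 3 + W*1 = 3 + W)
q(H, O) = O/33 (q(H, O) = O/(-3 + (3 + 3)*6) = O/(-3 + 6*6) = O/(-3 + 36) = O/33)
q(-8, 9)*(-1234) = ((1/33)*9)*(-1234) = (3/11)*(-1234) = -3702/11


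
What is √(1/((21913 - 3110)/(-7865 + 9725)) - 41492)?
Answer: 2*I*√3667394544362/18803 ≈ 203.7*I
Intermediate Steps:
√(1/((21913 - 3110)/(-7865 + 9725)) - 41492) = √(1/(18803/1860) - 41492) = √(1860/18803 - 41492) = √(-780172216/18803) = 2*I*√3667394544362/18803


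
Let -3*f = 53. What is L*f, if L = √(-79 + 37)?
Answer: -53*I*√42/3 ≈ -114.49*I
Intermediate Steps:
f = -53/3 (f = -⅓*53 = -53/3 ≈ -17.667)
L = I*√42 (L = √(-42) = I*√42 ≈ 6.4807*I)
L*f = (I*√42)*(-53/3) = -53*I*√42/3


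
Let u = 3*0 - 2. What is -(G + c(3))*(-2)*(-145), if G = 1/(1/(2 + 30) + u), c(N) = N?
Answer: -45530/63 ≈ -722.70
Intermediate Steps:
u = -2 (u = 0 - 2 = -2)
G = -32/63 (G = 1/(1/(2 + 30) - 2) = 1/(1/32 - 2) = 1/(-63/32) = -32/63 ≈ -0.50794)
-(G + c(3))*(-2)*(-145) = -(-32/63 + 3)*(-2)*(-145) = -(157/63)*(-2)*(-145) = -(-314)*(-145)/63 = -1*45530/63 = -45530/63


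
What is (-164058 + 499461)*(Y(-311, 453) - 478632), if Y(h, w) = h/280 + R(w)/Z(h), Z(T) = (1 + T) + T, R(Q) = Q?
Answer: -1033846854788659/6440 ≈ -1.6054e+11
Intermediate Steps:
Z(T) = 1 + 2*T
Y(h, w) = h/280 + w/(1 + 2*h)
(-164058 + 499461)*(Y(-311, 453) - 478632) = (-164058 + 499461)*((280*453 - 311*(1 + 2*(-311)))/(280*(1 + 2*(-311))) - 478632) = 335403*((126840 - 311*(1 - 622))/(280*(1 - 622)) - 478632) = 335403*((1/280)*(126840 - 311*(-621))/(-621) - 478632) = 335403*((1/280)*(-1/621)*(126840 + 193131) - 478632) = 335403*((1/280)*(-1/621)*319971 - 478632) = 335403*(-106657/57960 - 478632) = 335403*(-27741617377/57960) = -1033846854788659/6440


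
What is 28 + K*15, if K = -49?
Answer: -707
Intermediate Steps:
28 + K*15 = 28 - 49*15 = 28 - 735 = -707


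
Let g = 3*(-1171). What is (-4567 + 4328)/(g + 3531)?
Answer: -239/18 ≈ -13.278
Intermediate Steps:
g = -3513
(-4567 + 4328)/(g + 3531) = (-4567 + 4328)/(-3513 + 3531) = -239/18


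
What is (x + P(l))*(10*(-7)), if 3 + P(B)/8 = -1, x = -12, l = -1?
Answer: 3080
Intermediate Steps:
P(B) = -32 (P(B) = -24 + 8*(-1) = -24 - 8 = -32)
(x + P(l))*(10*(-7)) = (-12 - 32)*(10*(-7)) = -44*(-70) = 3080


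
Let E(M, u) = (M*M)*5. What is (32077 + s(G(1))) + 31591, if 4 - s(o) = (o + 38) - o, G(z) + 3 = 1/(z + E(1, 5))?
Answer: 63634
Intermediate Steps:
E(M, u) = 5*M² (E(M, u) = M²*5 = 5*M²)
G(z) = -3 + 1/(5 + z) (G(z) = -3 + 1/(z + 5*1²) = -3 + 1/(z + 5*1) = -3 + 1/(z + 5) = -3 + 1/(5 + z))
s(o) = -34 (s(o) = 4 - ((o + 38) - o) = 4 - ((38 + o) - o) = 4 - 1*38 = 4 - 38 = -34)
(32077 + s(G(1))) + 31591 = (32077 - 34) + 31591 = 32043 + 31591 = 63634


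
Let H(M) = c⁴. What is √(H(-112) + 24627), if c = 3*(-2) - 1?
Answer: 2*√6757 ≈ 164.40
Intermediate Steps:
c = -7 (c = -6 - 1 = -7)
H(M) = 2401 (H(M) = (-7)⁴ = 2401)
√(H(-112) + 24627) = √(2401 + 24627) = √27028 = 2*√6757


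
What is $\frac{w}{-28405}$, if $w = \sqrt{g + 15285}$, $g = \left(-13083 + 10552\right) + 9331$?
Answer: $- \frac{\sqrt{22085}}{28405} \approx -0.0052318$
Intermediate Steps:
$g = 6800$ ($g = -2531 + 9331 = 6800$)
$w = \sqrt{22085}$ ($w = \sqrt{6800 + 15285} = \sqrt{22085} \approx 148.61$)
$\frac{w}{-28405} = \frac{\sqrt{22085}}{-28405} = \sqrt{22085} \left(- \frac{1}{28405}\right) = - \frac{\sqrt{22085}}{28405}$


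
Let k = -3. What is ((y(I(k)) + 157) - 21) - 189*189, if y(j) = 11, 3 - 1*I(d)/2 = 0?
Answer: -35574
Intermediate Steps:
I(d) = 6 (I(d) = 6 - 2*0 = 6 + 0 = 6)
((y(I(k)) + 157) - 21) - 189*189 = ((11 + 157) - 21) - 189*189 = (168 - 21) - 35721 = 147 - 35721 = -35574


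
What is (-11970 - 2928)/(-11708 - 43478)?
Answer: 7449/27593 ≈ 0.26996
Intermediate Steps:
(-11970 - 2928)/(-11708 - 43478) = -14898/(-55186) = -14898*(-1/55186) = 7449/27593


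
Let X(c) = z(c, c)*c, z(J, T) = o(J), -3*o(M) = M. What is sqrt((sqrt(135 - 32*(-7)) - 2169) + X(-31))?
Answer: sqrt(-22404 + 9*sqrt(359))/3 ≈ 49.703*I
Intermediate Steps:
o(M) = -M/3
z(J, T) = -J/3
X(c) = -c**2/3 (X(c) = (-c/3)*c = -c**2/3)
sqrt((sqrt(135 - 32*(-7)) - 2169) + X(-31)) = sqrt((sqrt(135 - 32*(-7)) - 2169) - 1/3*(-31)**2) = sqrt((sqrt(135 + 224) - 2169) - 1/3*961) = sqrt((sqrt(359) - 2169) - 961/3) = sqrt((-2169 + sqrt(359)) - 961/3) = sqrt(-7468/3 + sqrt(359))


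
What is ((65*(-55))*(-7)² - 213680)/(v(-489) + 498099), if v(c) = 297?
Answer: -388855/498396 ≈ -0.78021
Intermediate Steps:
((65*(-55))*(-7)² - 213680)/(v(-489) + 498099) = ((65*(-55))*(-7)² - 213680)/(297 + 498099) = (-3575*49 - 213680)/498396 = (-175175 - 213680)*(1/498396) = -388855*1/498396 = -388855/498396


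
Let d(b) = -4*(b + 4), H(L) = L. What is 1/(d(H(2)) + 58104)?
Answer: 1/58080 ≈ 1.7218e-5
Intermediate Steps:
d(b) = -16 - 4*b (d(b) = -4*(4 + b) = -16 - 4*b)
1/(d(H(2)) + 58104) = 1/((-16 - 4*2) + 58104) = 1/((-16 - 8) + 58104) = 1/(-24 + 58104) = 1/58080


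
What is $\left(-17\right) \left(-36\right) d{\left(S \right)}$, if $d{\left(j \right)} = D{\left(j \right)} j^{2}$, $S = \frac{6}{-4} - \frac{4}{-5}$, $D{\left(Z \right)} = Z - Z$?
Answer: $0$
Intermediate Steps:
$D{\left(Z \right)} = 0$
$S = - \frac{7}{10}$ ($S = 6 \left(- \frac{1}{4}\right) - - \frac{4}{5} = - \frac{3}{2} + \frac{4}{5} = - \frac{7}{10} \approx -0.7$)
$d{\left(j \right)} = 0$ ($d{\left(j \right)} = 0 j^{2} = 0$)
$\left(-17\right) \left(-36\right) d{\left(S \right)} = \left(-17\right) \left(-36\right) 0 = 612 \cdot 0 = 0$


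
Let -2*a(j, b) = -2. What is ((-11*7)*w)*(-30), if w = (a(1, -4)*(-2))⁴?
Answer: 36960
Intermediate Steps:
a(j, b) = 1 (a(j, b) = -½*(-2) = 1)
w = 16 (w = (1*(-2))⁴ = (-2)⁴ = 16)
((-11*7)*w)*(-30) = (-11*7*16)*(-30) = -77*16*(-30) = -1232*(-30) = 36960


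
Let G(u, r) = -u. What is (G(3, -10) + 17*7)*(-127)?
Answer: -14732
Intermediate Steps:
(G(3, -10) + 17*7)*(-127) = (-1*3 + 17*7)*(-127) = (-3 + 119)*(-127) = 116*(-127) = -14732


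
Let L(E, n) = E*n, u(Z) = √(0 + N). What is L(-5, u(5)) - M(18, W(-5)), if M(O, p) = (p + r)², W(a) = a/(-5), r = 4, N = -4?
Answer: -25 - 10*I ≈ -25.0 - 10.0*I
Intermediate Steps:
W(a) = -a/5 (W(a) = a*(-⅕) = -a/5)
u(Z) = 2*I (u(Z) = √(0 - 4) = √(-4) = 2*I)
M(O, p) = (4 + p)² (M(O, p) = (p + 4)² = (4 + p)²)
L(-5, u(5)) - M(18, W(-5)) = -10*I - (4 - ⅕*(-5))² = -10*I - (4 + 1)² = -10*I - 1*5² = -10*I - 1*25 = -10*I - 25 = -25 - 10*I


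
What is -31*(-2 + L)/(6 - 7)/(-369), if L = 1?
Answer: 31/369 ≈ 0.084011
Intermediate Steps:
-31*(-2 + L)/(6 - 7)/(-369) = -31*(-2 + 1)/(6 - 7)/(-369) = -(-31)/(-1)*(-1/369) = -(-31)*(-1)*(-1/369) = -31*1*(-1/369) = -31*(-1/369) = 31/369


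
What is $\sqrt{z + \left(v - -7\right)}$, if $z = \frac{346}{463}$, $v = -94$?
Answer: $\frac{7 i \sqrt{377345}}{463} \approx 9.2872 i$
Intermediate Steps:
$z = \frac{346}{463}$ ($z = 346 \cdot \frac{1}{463} = \frac{346}{463} \approx 0.7473$)
$\sqrt{z + \left(v - -7\right)} = \sqrt{\frac{346}{463} - 87} = \sqrt{- \frac{39935}{463}} = \frac{7 i \sqrt{377345}}{463}$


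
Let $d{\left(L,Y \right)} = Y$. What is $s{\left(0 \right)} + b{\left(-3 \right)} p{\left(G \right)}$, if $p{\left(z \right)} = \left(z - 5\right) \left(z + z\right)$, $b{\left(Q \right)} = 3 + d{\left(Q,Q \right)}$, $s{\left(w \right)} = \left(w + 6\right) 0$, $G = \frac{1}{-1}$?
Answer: $0$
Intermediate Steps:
$G = -1$
$s{\left(w \right)} = 0$ ($s{\left(w \right)} = \left(6 + w\right) 0 = 0$)
$b{\left(Q \right)} = 3 + Q$
$p{\left(z \right)} = 2 z \left(-5 + z\right)$ ($p{\left(z \right)} = \left(-5 + z\right) 2 z = 2 z \left(-5 + z\right)$)
$s{\left(0 \right)} + b{\left(-3 \right)} p{\left(G \right)} = 0 + \left(3 - 3\right) 2 \left(-1\right) \left(-5 - 1\right) = 0 + 0 \cdot 2 \left(-1\right) \left(-6\right) = 0 + 0 \cdot 12 = 0 + 0 = 0$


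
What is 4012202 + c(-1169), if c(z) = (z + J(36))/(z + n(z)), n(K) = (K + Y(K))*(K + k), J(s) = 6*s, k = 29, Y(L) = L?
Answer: 10689111969549/2664151 ≈ 4.0122e+6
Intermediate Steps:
n(K) = 2*K*(29 + K) (n(K) = (K + K)*(K + 29) = (2*K)*(29 + K) = 2*K*(29 + K))
c(z) = (216 + z)/(z + 2*z*(29 + z)) (c(z) = (z + 6*36)/(z + 2*z*(29 + z)) = (z + 216)/(z + 2*z*(29 + z)) = (216 + z)/(z + 2*z*(29 + z)))
4012202 + c(-1169) = 4012202 + (216 - 1169)/((-1169)*(59 + 2*(-1169))) = 4012202 - 1/1169*(-953)/(59 - 2338) = 4012202 - 1/1169*(-953)/(-2279) = 4012202 - 1/1169*(-1/2279)*(-953) = 4012202 - 953/2664151 = 10689111969549/2664151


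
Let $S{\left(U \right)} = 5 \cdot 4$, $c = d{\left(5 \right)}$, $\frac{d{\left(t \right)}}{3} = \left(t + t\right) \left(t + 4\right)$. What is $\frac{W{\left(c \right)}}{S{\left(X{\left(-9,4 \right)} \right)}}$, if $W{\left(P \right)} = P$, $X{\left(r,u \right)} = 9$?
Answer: $\frac{27}{2} \approx 13.5$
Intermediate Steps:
$d{\left(t \right)} = 6 t \left(4 + t\right)$ ($d{\left(t \right)} = 3 \left(t + t\right) \left(t + 4\right) = 3 \cdot 2 t \left(4 + t\right) = 6 t \left(4 + t\right)$)
$c = 270$ ($c = 6 \cdot 5 \left(4 + 5\right) = 6 \cdot 5 \cdot 9 = 270$)
$S{\left(U \right)} = 20$
$\frac{W{\left(c \right)}}{S{\left(X{\left(-9,4 \right)} \right)}} = \frac{270}{20} = 270 \cdot \frac{1}{20} = \frac{27}{2}$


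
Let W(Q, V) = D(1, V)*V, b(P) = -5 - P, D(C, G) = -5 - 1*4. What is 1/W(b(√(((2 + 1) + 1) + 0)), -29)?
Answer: 1/261 ≈ 0.0038314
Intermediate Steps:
D(C, G) = -9 (D(C, G) = -5 - 4 = -9)
W(Q, V) = -9*V
1/W(b(√(((2 + 1) + 1) + 0)), -29) = 1/(-9*(-29)) = 1/261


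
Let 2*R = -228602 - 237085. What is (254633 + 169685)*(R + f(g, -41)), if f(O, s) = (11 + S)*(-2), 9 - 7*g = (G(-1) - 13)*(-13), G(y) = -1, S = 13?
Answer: -98820055497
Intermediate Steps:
g = -173/7 (g = 9/7 - (-1 - 13)*(-13)/7 = 9/7 - (-2)*(-13) = 9/7 - ⅐*182 = 9/7 - 26 = -173/7 ≈ -24.714)
R = -465687/2 (R = (-228602 - 237085)/2 = (½)*(-465687) = -465687/2 ≈ -2.3284e+5)
f(O, s) = -48 (f(O, s) = (11 + 13)*(-2) = 24*(-2) = -48)
(254633 + 169685)*(R + f(g, -41)) = (254633 + 169685)*(-465687/2 - 48) = 424318*(-465783/2) = -98820055497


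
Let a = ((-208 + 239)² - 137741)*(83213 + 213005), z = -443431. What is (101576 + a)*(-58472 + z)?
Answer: 20335401315070992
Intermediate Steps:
a = -40516698040 (a = (31² - 137741)*296218 = (961 - 137741)*296218 = -136780*296218 = -40516698040)
(101576 + a)*(-58472 + z) = (101576 - 40516698040)*(-58472 - 443431) = -40516596464*(-501903) = 20335401315070992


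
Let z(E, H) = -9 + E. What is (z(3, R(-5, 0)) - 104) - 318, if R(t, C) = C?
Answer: -428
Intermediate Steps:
(z(3, R(-5, 0)) - 104) - 318 = ((-9 + 3) - 104) - 318 = (-6 - 104) - 318 = -110 - 318 = -428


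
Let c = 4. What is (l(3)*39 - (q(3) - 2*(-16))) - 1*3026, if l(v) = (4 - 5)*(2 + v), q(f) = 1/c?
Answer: -13013/4 ≈ -3253.3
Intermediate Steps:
q(f) = ¼ (q(f) = 1/4 = ¼)
l(v) = -2 - v (l(v) = -(2 + v) = -2 - v)
(l(3)*39 - (q(3) - 2*(-16))) - 1*3026 = ((-2 - 1*3)*39 - (¼ - 2*(-16))) - 1*3026 = ((-2 - 3)*39 - (¼ + 32)) - 3026 = (-5*39 - 1*129/4) - 3026 = (-195 - 129/4) - 3026 = -909/4 - 3026 = -13013/4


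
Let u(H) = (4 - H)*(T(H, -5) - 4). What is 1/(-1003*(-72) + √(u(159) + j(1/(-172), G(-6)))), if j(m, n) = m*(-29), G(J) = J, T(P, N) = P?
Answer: 12421152/897010045103 - 22*I*√1468493/897010045103 ≈ 1.3847e-5 - 2.9721e-8*I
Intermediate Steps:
u(H) = (-4 + H)*(4 - H) (u(H) = (4 - H)*(H - 4) = (4 - H)*(-4 + H) = (-4 + H)*(4 - H))
j(m, n) = -29*m
1/(-1003*(-72) + √(u(159) + j(1/(-172), G(-6)))) = 1/(-1003*(-72) + √((-16 - 1*159² + 8*159) - 29/(-172))) = 1/(72216 + √((-16 - 1*25281 + 1272) - 29*(-1/172))) = 1/(72216 + √((-16 - 25281 + 1272) + 29/172)) = 1/(72216 + √(-24025 + 29/172)) = 1/(72216 + √(-4132271/172)) = 1/(72216 + 11*I*√1468493/86)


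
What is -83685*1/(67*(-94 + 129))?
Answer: -2391/67 ≈ -35.687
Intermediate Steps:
-83685*1/(67*(-94 + 129)) = -83685/(35*67) = -83685/2345 = -83685*1/2345 = -2391/67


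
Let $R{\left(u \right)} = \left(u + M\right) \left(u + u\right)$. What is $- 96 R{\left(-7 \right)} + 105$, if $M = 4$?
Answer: $-3927$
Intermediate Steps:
$R{\left(u \right)} = 2 u \left(4 + u\right)$ ($R{\left(u \right)} = \left(u + 4\right) \left(u + u\right) = \left(4 + u\right) 2 u = 2 u \left(4 + u\right)$)
$- 96 R{\left(-7 \right)} + 105 = - 96 \cdot 2 \left(-7\right) \left(4 - 7\right) + 105 = - 96 \cdot 2 \left(-7\right) \left(-3\right) + 105 = \left(-96\right) 42 + 105 = -4032 + 105 = -3927$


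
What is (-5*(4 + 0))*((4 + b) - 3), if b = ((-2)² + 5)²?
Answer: -1640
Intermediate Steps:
b = 81 (b = (4 + 5)² = 9² = 81)
(-5*(4 + 0))*((4 + b) - 3) = (-5*(4 + 0))*((4 + 81) - 3) = (-5*4)*(85 - 3) = -1*20*82 = -20*82 = -1640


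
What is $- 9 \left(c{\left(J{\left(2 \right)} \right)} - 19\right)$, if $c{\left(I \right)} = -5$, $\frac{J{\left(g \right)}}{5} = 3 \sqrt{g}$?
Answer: $216$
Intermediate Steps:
$J{\left(g \right)} = 15 \sqrt{g}$ ($J{\left(g \right)} = 5 \cdot 3 \sqrt{g} = 15 \sqrt{g}$)
$- 9 \left(c{\left(J{\left(2 \right)} \right)} - 19\right) = - 9 \left(-5 - 19\right) = \left(-9\right) \left(-24\right) = 216$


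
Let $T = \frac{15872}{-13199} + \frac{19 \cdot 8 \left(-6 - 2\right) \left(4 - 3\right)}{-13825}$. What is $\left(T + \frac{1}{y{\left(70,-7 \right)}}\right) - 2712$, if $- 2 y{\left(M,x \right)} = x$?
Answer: $- \frac{70718090138}{26068025} \approx -2712.8$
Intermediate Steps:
$y{\left(M,x \right)} = - \frac{x}{2}$
$T = - \frac{203380416}{182476175}$ ($T = 15872 \left(- \frac{1}{13199}\right) + 152 \left(\left(-8\right) 1\right) \left(- \frac{1}{13825}\right) = - \frac{15872}{13199} + 152 \left(-8\right) \left(- \frac{1}{13825}\right) = - \frac{15872}{13199} - - \frac{1216}{13825} = - \frac{15872}{13199} + \frac{1216}{13825} = - \frac{203380416}{182476175} \approx -1.1146$)
$\left(T + \frac{1}{y{\left(70,-7 \right)}}\right) - 2712 = \left(- \frac{203380416}{182476175} + \frac{1}{\left(- \frac{1}{2}\right) \left(-7\right)}\right) - 2712 = \left(- \frac{203380416}{182476175} + \frac{1}{\frac{7}{2}}\right) - 2712 = \left(- \frac{203380416}{182476175} + \frac{2}{7}\right) - 2712 = - \frac{21606338}{26068025} - 2712 = - \frac{70718090138}{26068025}$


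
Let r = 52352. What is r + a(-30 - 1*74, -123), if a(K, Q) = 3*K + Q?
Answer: 51917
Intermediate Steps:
a(K, Q) = Q + 3*K
r + a(-30 - 1*74, -123) = 52352 + (-123 + 3*(-30 - 1*74)) = 52352 + (-123 + 3*(-30 - 74)) = 52352 + (-123 + 3*(-104)) = 52352 + (-123 - 312) = 52352 - 435 = 51917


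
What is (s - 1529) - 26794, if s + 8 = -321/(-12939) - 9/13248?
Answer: -179865886425/6348736 ≈ -28331.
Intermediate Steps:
s = -50636697/6348736 (s = -8 + (-321/(-12939) - 9/13248) = -8 + (-321*(-1/12939) - 9*1/13248) = -8 + (107/4313 - 1/1472) = -8 + 153191/6348736 = -50636697/6348736 ≈ -7.9759)
(s - 1529) - 26794 = (-50636697/6348736 - 1529) - 26794 = -9757854041/6348736 - 26794 = -179865886425/6348736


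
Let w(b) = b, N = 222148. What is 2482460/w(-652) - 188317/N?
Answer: -137899076691/36210124 ≈ -3808.3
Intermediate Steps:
2482460/w(-652) - 188317/N = 2482460/(-652) - 188317/222148 = 2482460*(-1/652) - 188317*1/222148 = -620615/163 - 188317/222148 = -137899076691/36210124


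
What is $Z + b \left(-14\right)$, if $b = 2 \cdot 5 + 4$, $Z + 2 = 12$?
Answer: $-186$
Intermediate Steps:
$Z = 10$ ($Z = -2 + 12 = 10$)
$b = 14$ ($b = 10 + 4 = 14$)
$Z + b \left(-14\right) = 10 + 14 \left(-14\right) = 10 - 196 = -186$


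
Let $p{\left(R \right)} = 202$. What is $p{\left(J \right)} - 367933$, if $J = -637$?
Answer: $-367731$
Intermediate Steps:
$p{\left(J \right)} - 367933 = 202 - 367933 = -367731$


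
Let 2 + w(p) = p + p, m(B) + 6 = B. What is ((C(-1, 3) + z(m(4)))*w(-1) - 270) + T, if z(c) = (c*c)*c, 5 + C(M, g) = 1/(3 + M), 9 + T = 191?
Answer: -38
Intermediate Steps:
T = 182 (T = -9 + 191 = 182)
m(B) = -6 + B
C(M, g) = -5 + 1/(3 + M)
w(p) = -2 + 2*p (w(p) = -2 + (p + p) = -2 + 2*p)
z(c) = c³ (z(c) = c²*c = c³)
((C(-1, 3) + z(m(4)))*w(-1) - 270) + T = (((-14 - 5*(-1))/(3 - 1) + (-6 + 4)³)*(-2 + 2*(-1)) - 270) + 182 = (((-14 + 5)/2 + (-2)³)*(-2 - 2) - 270) + 182 = (((½)*(-9) - 8)*(-4) - 270) + 182 = ((-9/2 - 8)*(-4) - 270) + 182 = (-25/2*(-4) - 270) + 182 = (50 - 270) + 182 = -220 + 182 = -38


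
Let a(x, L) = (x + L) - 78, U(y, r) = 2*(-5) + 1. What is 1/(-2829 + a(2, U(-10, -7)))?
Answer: -1/2914 ≈ -0.00034317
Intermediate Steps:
U(y, r) = -9 (U(y, r) = -10 + 1 = -9)
a(x, L) = -78 + L + x (a(x, L) = (L + x) - 78 = -78 + L + x)
1/(-2829 + a(2, U(-10, -7))) = 1/(-2829 + (-78 - 9 + 2)) = 1/(-2829 - 85) = 1/(-2914) = -1/2914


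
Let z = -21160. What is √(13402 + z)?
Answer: 3*I*√862 ≈ 88.079*I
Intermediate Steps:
√(13402 + z) = √(13402 - 21160) = √(-7758) = 3*I*√862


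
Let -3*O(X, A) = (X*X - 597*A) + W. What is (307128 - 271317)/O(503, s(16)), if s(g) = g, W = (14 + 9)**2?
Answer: -107433/243986 ≈ -0.44032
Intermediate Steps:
W = 529 (W = 23**2 = 529)
O(X, A) = -529/3 + 199*A - X**2/3 (O(X, A) = -((X*X - 597*A) + 529)/3 = -((X**2 - 597*A) + 529)/3 = -(529 + X**2 - 597*A)/3 = -529/3 + 199*A - X**2/3)
(307128 - 271317)/O(503, s(16)) = (307128 - 271317)/(-529/3 + 199*16 - 1/3*503**2) = 35811/(-529/3 + 3184 - 1/3*253009) = 35811/(-529/3 + 3184 - 253009/3) = 35811/(-243986/3) = 35811*(-3/243986) = -107433/243986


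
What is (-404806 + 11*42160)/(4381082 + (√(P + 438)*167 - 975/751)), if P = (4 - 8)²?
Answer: 145671436955307578/10825353669614796843 - 5552769197318*√454/10825353669614796843 ≈ 0.013446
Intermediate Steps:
P = 16 (P = (-4)² = 16)
(-404806 + 11*42160)/(4381082 + (√(P + 438)*167 - 975/751)) = (-404806 + 11*42160)/(4381082 + (√(16 + 438)*167 - 975/751)) = (-404806 + 463760)/(4381082 + (√454*167 - 975*1/751)) = 58954/(4381082 + (167*√454 - 975/751)) = 58954/(4381082 + (-975/751 + 167*√454)) = 58954/(3290191607/751 + 167*√454)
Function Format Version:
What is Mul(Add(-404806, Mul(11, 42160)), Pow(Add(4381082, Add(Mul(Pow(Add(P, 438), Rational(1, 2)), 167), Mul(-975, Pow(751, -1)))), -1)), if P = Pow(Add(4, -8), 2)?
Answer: Add(Rational(145671436955307578, 10825353669614796843), Mul(Rational(-5552769197318, 10825353669614796843), Pow(454, Rational(1, 2)))) ≈ 0.013446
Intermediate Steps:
P = 16 (P = Pow(-4, 2) = 16)
Mul(Add(-404806, Mul(11, 42160)), Pow(Add(4381082, Add(Mul(Pow(Add(P, 438), Rational(1, 2)), 167), Mul(-975, Pow(751, -1)))), -1)) = Mul(Add(-404806, Mul(11, 42160)), Pow(Add(4381082, Add(Mul(Pow(Add(16, 438), Rational(1, 2)), 167), Mul(-975, Pow(751, -1)))), -1)) = Mul(Add(-404806, 463760), Pow(Add(4381082, Add(Mul(Pow(454, Rational(1, 2)), 167), Mul(-975, Rational(1, 751)))), -1)) = Mul(58954, Pow(Add(4381082, Add(Mul(167, Pow(454, Rational(1, 2))), Rational(-975, 751))), -1)) = Mul(58954, Pow(Add(4381082, Add(Rational(-975, 751), Mul(167, Pow(454, Rational(1, 2))))), -1)) = Mul(58954, Pow(Add(Rational(3290191607, 751), Mul(167, Pow(454, Rational(1, 2)))), -1))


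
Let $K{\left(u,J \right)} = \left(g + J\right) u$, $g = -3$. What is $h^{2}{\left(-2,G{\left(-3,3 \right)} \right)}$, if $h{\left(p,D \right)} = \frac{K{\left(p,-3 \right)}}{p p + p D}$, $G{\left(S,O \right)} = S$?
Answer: $\frac{36}{25} \approx 1.44$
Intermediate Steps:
$K{\left(u,J \right)} = u \left(-3 + J\right)$ ($K{\left(u,J \right)} = \left(-3 + J\right) u = u \left(-3 + J\right)$)
$h{\left(p,D \right)} = - \frac{6 p}{p^{2} + D p}$ ($h{\left(p,D \right)} = \frac{p \left(-3 - 3\right)}{p p + p D} = \frac{p \left(-6\right)}{p^{2} + D p} = \frac{\left(-6\right) p}{p^{2} + D p} = - \frac{6 p}{p^{2} + D p}$)
$h^{2}{\left(-2,G{\left(-3,3 \right)} \right)} = \left(- \frac{6}{-3 - 2}\right)^{2} = \left(- \frac{6}{-5}\right)^{2} = \left(\left(-6\right) \left(- \frac{1}{5}\right)\right)^{2} = \left(\frac{6}{5}\right)^{2} = \frac{36}{25}$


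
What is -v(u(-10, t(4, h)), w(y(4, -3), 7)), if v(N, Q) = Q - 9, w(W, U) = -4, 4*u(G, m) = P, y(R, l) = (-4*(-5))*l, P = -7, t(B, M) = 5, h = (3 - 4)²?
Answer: 13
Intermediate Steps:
h = 1 (h = (-1)² = 1)
y(R, l) = 20*l
u(G, m) = -7/4 (u(G, m) = (¼)*(-7) = -7/4)
v(N, Q) = -9 + Q
-v(u(-10, t(4, h)), w(y(4, -3), 7)) = -(-9 - 4) = -1*(-13) = 13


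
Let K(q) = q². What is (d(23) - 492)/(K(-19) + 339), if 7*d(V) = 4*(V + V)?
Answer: -163/245 ≈ -0.66531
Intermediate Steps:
d(V) = 8*V/7 (d(V) = (4*(V + V))/7 = (4*(2*V))/7 = (8*V)/7 = 8*V/7)
(d(23) - 492)/(K(-19) + 339) = ((8/7)*23 - 492)/((-19)² + 339) = (184/7 - 492)/(361 + 339) = -3260/7/700 = -3260/7*1/700 = -163/245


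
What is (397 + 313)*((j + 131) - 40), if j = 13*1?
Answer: 73840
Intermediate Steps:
j = 13
(397 + 313)*((j + 131) - 40) = (397 + 313)*((13 + 131) - 40) = 710*(144 - 40) = 710*104 = 73840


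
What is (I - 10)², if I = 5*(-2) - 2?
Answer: 484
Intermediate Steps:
I = -12 (I = -10 - 2 = -12)
(I - 10)² = (-12 - 10)² = (-22)² = 484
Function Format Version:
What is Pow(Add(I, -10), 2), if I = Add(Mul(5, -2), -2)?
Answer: 484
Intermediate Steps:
I = -12 (I = Add(-10, -2) = -12)
Pow(Add(I, -10), 2) = Pow(Add(-12, -10), 2) = Pow(-22, 2) = 484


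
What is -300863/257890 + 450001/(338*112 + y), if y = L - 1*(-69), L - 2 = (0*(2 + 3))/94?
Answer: 6155289817/575352590 ≈ 10.698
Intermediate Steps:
L = 2 (L = 2 + (0*(2 + 3))/94 = 2 + (0*5)*(1/94) = 2 + 0*(1/94) = 2 + 0 = 2)
y = 71 (y = 2 - 1*(-69) = 2 + 69 = 71)
-300863/257890 + 450001/(338*112 + y) = -300863/257890 + 450001/(338*112 + 71) = -300863*1/257890 + 450001/(37856 + 71) = -300863/257890 + 450001/37927 = 6155289817/575352590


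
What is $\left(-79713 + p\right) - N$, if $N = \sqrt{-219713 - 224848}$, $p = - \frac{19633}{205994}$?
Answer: $- \frac{16420419355}{205994} - i \sqrt{444561} \approx -79713.0 - 666.75 i$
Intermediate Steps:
$p = - \frac{19633}{205994}$ ($p = \left(-19633\right) \frac{1}{205994} = - \frac{19633}{205994} \approx -0.095309$)
$N = i \sqrt{444561}$ ($N = \sqrt{-444561} = i \sqrt{444561} \approx 666.75 i$)
$\left(-79713 + p\right) - N = \left(-79713 - \frac{19633}{205994}\right) - i \sqrt{444561} = - \frac{16420419355}{205994} - i \sqrt{444561}$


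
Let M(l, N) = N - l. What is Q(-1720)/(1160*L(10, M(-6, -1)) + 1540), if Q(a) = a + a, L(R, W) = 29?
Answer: -172/1759 ≈ -0.097783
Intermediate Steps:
Q(a) = 2*a
Q(-1720)/(1160*L(10, M(-6, -1)) + 1540) = (2*(-1720))/(1160*29 + 1540) = -3440/(33640 + 1540) = -3440/35180 = -3440*1/35180 = -172/1759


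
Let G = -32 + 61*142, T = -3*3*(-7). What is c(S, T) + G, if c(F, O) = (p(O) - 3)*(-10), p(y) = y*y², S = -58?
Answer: -2491810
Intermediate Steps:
p(y) = y³
T = 63 (T = -9*(-7) = 63)
G = 8630 (G = -32 + 8662 = 8630)
c(F, O) = 30 - 10*O³ (c(F, O) = (O³ - 3)*(-10) = (-3 + O³)*(-10) = 30 - 10*O³)
c(S, T) + G = (30 - 10*63³) + 8630 = (30 - 10*250047) + 8630 = (30 - 2500470) + 8630 = -2500440 + 8630 = -2491810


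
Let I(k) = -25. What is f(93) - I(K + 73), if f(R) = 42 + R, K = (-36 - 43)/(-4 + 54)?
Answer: 160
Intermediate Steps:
K = -79/50 ≈ -1.5800
f(93) - I(K + 73) = (42 + 93) - 1*(-25) = 135 + 25 = 160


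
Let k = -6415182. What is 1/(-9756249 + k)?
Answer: -1/16171431 ≈ -6.1837e-8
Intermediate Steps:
1/(-9756249 + k) = 1/(-9756249 - 6415182) = 1/(-16171431) = -1/16171431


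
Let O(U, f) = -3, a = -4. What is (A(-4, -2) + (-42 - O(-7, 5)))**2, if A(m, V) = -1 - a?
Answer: 1296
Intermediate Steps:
A(m, V) = 3 (A(m, V) = -1 - 1*(-4) = -1 + 4 = 3)
(A(-4, -2) + (-42 - O(-7, 5)))**2 = (3 + (-42 - 1*(-3)))**2 = (3 + (-42 + 3))**2 = (3 - 39)**2 = (-36)**2 = 1296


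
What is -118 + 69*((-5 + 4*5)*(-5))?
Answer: -5293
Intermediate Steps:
-118 + 69*((-5 + 4*5)*(-5)) = -118 + 69*((-5 + 20)*(-5)) = -118 + 69*(15*(-5)) = -118 + 69*(-75) = -118 - 5175 = -5293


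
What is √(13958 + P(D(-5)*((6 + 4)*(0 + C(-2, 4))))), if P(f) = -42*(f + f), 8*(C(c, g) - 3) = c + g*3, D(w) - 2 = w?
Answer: 2*√6167 ≈ 157.06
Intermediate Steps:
D(w) = 2 + w
C(c, g) = 3 + c/8 + 3*g/8 (C(c, g) = 3 + (c + g*3)/8 = 3 + (c + 3*g)/8 = 3 + (c/8 + 3*g/8) = 3 + c/8 + 3*g/8)
P(f) = -84*f
√(13958 + P(D(-5)*((6 + 4)*(0 + C(-2, 4))))) = √(13958 - 84*(2 - 5)*(6 + 4)*(0 + (3 + (⅛)*(-2) + (3/8)*4))) = √(13958 - (-252)*10*(0 + (3 - ¼ + 3/2))) = √(13958 - (-252)*10*(0 + 17/4)) = √(13958 - (-252)*10*(17/4)) = √(13958 - (-252)*85/2) = √(13958 - 84*(-255/2)) = √(13958 + 10710) = √24668 = 2*√6167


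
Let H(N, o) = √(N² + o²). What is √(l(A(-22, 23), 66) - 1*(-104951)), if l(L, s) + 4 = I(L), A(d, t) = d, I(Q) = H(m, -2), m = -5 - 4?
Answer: √(104947 + √85) ≈ 323.97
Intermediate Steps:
m = -9
I(Q) = √85 (I(Q) = √((-9)² + (-2)²) = √(81 + 4) = √85)
l(L, s) = -4 + √85
√(l(A(-22, 23), 66) - 1*(-104951)) = √((-4 + √85) - 1*(-104951)) = √((-4 + √85) + 104951) = √(104947 + √85)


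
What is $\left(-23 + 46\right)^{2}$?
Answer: $529$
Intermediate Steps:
$\left(-23 + 46\right)^{2} = 23^{2} = 529$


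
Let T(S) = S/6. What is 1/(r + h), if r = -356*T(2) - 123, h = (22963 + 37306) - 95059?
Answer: -3/105095 ≈ -2.8546e-5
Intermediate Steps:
T(S) = S/6 (T(S) = S*(⅙) = S/6)
h = -34790 (h = 60269 - 95059 = -34790)
r = -725/3 (r = -178*2/3 - 123 = -356*⅓ - 123 = -356/3 - 123 = -725/3 ≈ -241.67)
1/(r + h) = 1/(-725/3 - 34790) = 1/(-105095/3) = -3/105095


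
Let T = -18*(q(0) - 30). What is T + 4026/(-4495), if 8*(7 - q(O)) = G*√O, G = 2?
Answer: 1856904/4495 ≈ 413.10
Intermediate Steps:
q(O) = 7 - √O/4
T = 414 (T = -18*((7 - √0/4) - 30) = -18*((7 - ¼*0) - 30) = -18*((7 + 0) - 30) = -18*(7 - 30) = -18*(-23) = 414)
T + 4026/(-4495) = 414 + 4026/(-4495) = 414 + 4026*(-1/4495) = 414 - 4026/4495 = 1856904/4495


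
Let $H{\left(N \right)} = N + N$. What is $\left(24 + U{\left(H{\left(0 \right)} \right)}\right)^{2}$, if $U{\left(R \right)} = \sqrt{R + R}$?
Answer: $576$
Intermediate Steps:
$H{\left(N \right)} = 2 N$
$U{\left(R \right)} = \sqrt{2} \sqrt{R}$ ($U{\left(R \right)} = \sqrt{2 R} = \sqrt{2} \sqrt{R}$)
$\left(24 + U{\left(H{\left(0 \right)} \right)}\right)^{2} = \left(24 + \sqrt{2} \sqrt{2 \cdot 0}\right)^{2} = \left(24 + \sqrt{2} \sqrt{0}\right)^{2} = \left(24 + \sqrt{2} \cdot 0\right)^{2} = \left(24 + 0\right)^{2} = 24^{2} = 576$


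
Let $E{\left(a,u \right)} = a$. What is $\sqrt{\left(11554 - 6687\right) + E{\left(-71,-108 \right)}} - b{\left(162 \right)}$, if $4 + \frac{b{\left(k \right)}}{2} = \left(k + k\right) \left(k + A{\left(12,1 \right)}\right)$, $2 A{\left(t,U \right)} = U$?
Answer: $-105292 + 2 \sqrt{1199} \approx -1.0522 \cdot 10^{5}$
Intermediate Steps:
$A{\left(t,U \right)} = \frac{U}{2}$
$b{\left(k \right)} = -8 + 4 k \left(\frac{1}{2} + k\right)$ ($b{\left(k \right)} = -8 + 2 \left(k + k\right) \left(k + \frac{1}{2} \cdot 1\right) = -8 + 2 \cdot 2 k \left(k + \frac{1}{2}\right) = -8 + 2 \cdot 2 k \left(\frac{1}{2} + k\right) = -8 + 4 k \left(\frac{1}{2} + k\right)$)
$\sqrt{\left(11554 - 6687\right) + E{\left(-71,-108 \right)}} - b{\left(162 \right)} = \sqrt{\left(11554 - 6687\right) - 71} - \left(-8 + 2 \cdot 162 + 4 \cdot 162^{2}\right) = \sqrt{\left(11554 - 6687\right) - 71} - \left(-8 + 324 + 4 \cdot 26244\right) = \sqrt{4867 - 71} - \left(-8 + 324 + 104976\right) = \sqrt{4796} - 105292 = 2 \sqrt{1199} - 105292 = -105292 + 2 \sqrt{1199}$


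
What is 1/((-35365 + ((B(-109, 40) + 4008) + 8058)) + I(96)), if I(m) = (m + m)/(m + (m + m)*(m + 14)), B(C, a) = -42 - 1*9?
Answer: -221/5160348 ≈ -4.2827e-5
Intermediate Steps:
B(C, a) = -51 (B(C, a) = -42 - 9 = -51)
I(m) = 2*m/(m + 2*m*(14 + m)) (I(m) = (2*m)/(m + (2*m)*(14 + m)) = (2*m)/(m + 2*m*(14 + m)) = 2*m/(m + 2*m*(14 + m)))
1/((-35365 + ((B(-109, 40) + 4008) + 8058)) + I(96)) = 1/((-35365 + ((-51 + 4008) + 8058)) + 2/(29 + 2*96)) = 1/((-35365 + (3957 + 8058)) + 2/(29 + 192)) = 1/((-35365 + 12015) + 2/221) = 1/(-23350 + 2*(1/221)) = 1/(-23350 + 2/221) = 1/(-5160348/221) = -221/5160348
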